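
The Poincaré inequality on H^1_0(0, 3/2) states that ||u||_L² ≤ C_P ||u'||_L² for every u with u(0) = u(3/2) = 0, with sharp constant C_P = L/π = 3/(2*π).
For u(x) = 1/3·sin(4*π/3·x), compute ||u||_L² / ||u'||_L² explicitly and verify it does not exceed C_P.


||u||_L² / ||u'||_L² = 3/(4*π) < C_P = 3/(2*π).

u(x) = 1/3·sin(4*π/3·x), so u'(x) = 4*π*cos(4*π*x/3)/9.
Writing u(x) = A·sin(kπx/L) with A = 1/3 and k = 2, use ∫_0^L sin²(kπx/L) dx = L/2 and ∫_0^L cos²(kπx/L) dx = L/2.
u² = 1/9·sin²(4*π/3·x) and (u')² = 16*π^2/81·cos²(4*π/3·x), and each of sin², cos² integrates to L/2 = 3/4 over (0, 3/2).
∫_0^3/2 u² dx = 1/12, so ||u||_L² = sqrt(3)/6.
∫_0^3/2 (u')² dx = 4*π^2/27, so ||u'||_L² = 2*sqrt(3)*π/9.
Ratio ||u||_L² / ||u'||_L² = 3/(4*π).
Sharp Poincaré constant on H^1_0(0, 3/2) is C_P = L/π = 3/(2*π), achieved by sin(2*π/3·x).
This is the k = 2 harmonic; the ratio L/(kπ) is strictly less than C_P = L/π, consistent with the sharp inequality ||u||_L² ≤ C_P ||u'||_L².


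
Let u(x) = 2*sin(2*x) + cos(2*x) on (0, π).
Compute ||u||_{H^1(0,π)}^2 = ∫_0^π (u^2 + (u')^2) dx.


||u||_{H^1(0,π)}^2 = 25*π/2

u'(x) = -2*sin(2*x) + 4*cos(2*x).
Expand u² and (u')² and integrate term by term on (0, π), using: for integers n ≥ 1, ∫_0^π sin²(nx) dx = ∫_0^π cos²(nx) dx = π/2; for n ≠ n', ∫_0^π sin(nx)sin(n'x) dx = ∫_0^π cos(nx)cos(n'x) dx = 0; and by product-to-sum, ∫_0^π sin(nx)cos(n'x) dx = ½∫_0^π [sin((n+n')x) + sin((n−n')x)] dx, which is 0 when n+n' is even and 2n/(n²−n'²) when n+n' is odd (it need not vanish on (0, π)).
  u² squared terms: (2)²·∫sin(2x)² dx = 4·π/2 = 2*π;  (1)²·∫cos(2x)² dx = 1·π/2 = π/2.
  u² cross terms: 2·(2)·(1)·∫sin(2x)·cos(2x) dx = 4·(0) = 0.
  So ∫_0^π u² dx = 2*π + π/2 + 0 = 5*π/2.
  (u')² squared terms: (-2)²·∫sin(2x)² dx = 4·π/2 = 2*π;  (4)²·∫cos(2x)² dx = 16·π/2 = 8*π.
  (u')² cross terms: 2·(-2)·(4)·∫sin(2x)·cos(2x) dx = -16·(0) = 0.
  So ∫_0^π (u')² dx = 2*π + 8*π + 0 = 10*π.
||u||_{H^1}^2 = (5*π/2) + (10*π) = 25*π/2.


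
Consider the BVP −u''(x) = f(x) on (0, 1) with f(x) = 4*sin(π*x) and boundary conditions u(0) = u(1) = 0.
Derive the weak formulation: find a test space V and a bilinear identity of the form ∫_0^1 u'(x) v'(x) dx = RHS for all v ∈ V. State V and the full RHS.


V = H^1_0(0, 1) (so v(0) = v(1) = 0); weak form: ∫_0^1 u'v' dx = ∫_0^1 (4*sin(π*x)) v dx for all v ∈ V.

Multiply both sides by a test function v and integrate from 0 to 1:
  ∫_0^1 −u''(x) v(x) dx = ∫_0^1 f(x) v(x) dx.
Integrate the LHS by parts once:
  ∫_0^1 −u'' v dx = −[u'(x) v(x)]_0^1 + ∫_0^1 u'(x) v'(x) dx.
Thus ∫_0^1 u'(x) v'(x) dx = ∫_0^1 f(x) v(x) dx + [u'(x) v(x)]_0^1.
Choose V so that boundary terms are either known or forced to vanish.
u is Dirichlet: u(0) = u(1) = 0. Let V = H^1_0(0, 1); then v(0) = v(1) = 0, and [u' v]_0^1 = 0.
Weak formulation: find u (satisfying any essential BC) such that ∫_0^1 u'(x) v'(x) dx = ∫_0^1 f v dx for all v ∈ V.
Substituting f(x) = 4*sin(π*x), the right-hand side is ∫_0^1 (4*sin(π*x)) v dx.


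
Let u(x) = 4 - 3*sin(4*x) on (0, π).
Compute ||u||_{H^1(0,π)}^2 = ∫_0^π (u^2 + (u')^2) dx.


||u||_{H^1(0,π)}^2 = 185*π/2

u'(x) = -12*cos(4*x).
Expand u² and (u')² and integrate term by term on (0, π), using: for integers n ≥ 1, ∫_0^π sin²(nx) dx = ∫_0^π cos²(nx) dx = π/2; for n ≠ n', ∫_0^π sin(nx)sin(n'x) dx = ∫_0^π cos(nx)cos(n'x) dx = 0; and by product-to-sum, ∫_0^π sin(nx)cos(n'x) dx = ½∫_0^π [sin((n+n')x) + sin((n−n')x)] dx, which is 0 when n+n' is even and 2n/(n²−n'²) when n+n' is odd (it need not vanish on (0, π)). For the constant mode: ∫_0^π 1 dx = π, ∫_0^π cos(nx) dx = 0, ∫_0^π sin(nx) dx = (1−(−1)^n)/n.
  u² squared terms: (4)²·∫1 dx = 16·π = 16*π;  (-3)²·∫sin(4x)² dx = 9·π/2 = 9*π/2.
  u² cross terms: 2·(4)·(-3)·∫1·sin(4x) dx = -24·(0) = 0.
  So ∫_0^π u² dx = 16*π + 9*π/2 + 0 = 41*π/2.
  (u')² squared terms: (-12)²·∫cos(4x)² dx = 144·π/2 = 72*π.
  So ∫_0^π (u')² dx = 72*π.
||u||_{H^1}^2 = (41*π/2) + (72*π) = 185*π/2.


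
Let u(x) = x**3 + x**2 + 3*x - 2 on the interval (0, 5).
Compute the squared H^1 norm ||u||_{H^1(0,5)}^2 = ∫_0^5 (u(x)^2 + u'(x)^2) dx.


||u||_{H^1}^2 = 1249355/42

The H^1 norm (squared) on an interval (0, L) is
  ||u||_{H^1}^2 = ∫_0^L u(x)^2 dx + ∫_0^L u'(x)^2 dx.
Compute u'(x) = 3*x**2 + 2*x + 3.
Then u(x)^2 = x**6 + 2*x**5 + 7*x**4 + 2*x**3 + 5*x**2 - 12*x + 4 and u'(x)^2 = 9*x**4 + 12*x**3 + 22*x**2 + 12*x + 9.
Integrate each monomial from 0 to 5 using ∫_0^5 c·x^n dx = c·5^(n+1)/(n+1):
  ∫_0^5 u(x)^2 dx = ∫_0^5 (x^6 + 2*x^5 + 7*x^4 + 2*x^3 + 5*x^2 - 12*x + 4) dx. Term by term:
    ∫_0^5 x^6 dx = 78125/7;  ∫_0^5 2*x^5 dx = 15625/3;  ∫_0^5 7*x^4 dx = 4375;
    ∫_0^5 2*x^3 dx = 625/2;  ∫_0^5 5*x^2 dx = 625/3;  ∫_0^5 -12*x dx = -150;
    ∫_0^5 4 dx = 20.
  Sum: 78125/7 + 15625/3 + 4375 + 625/2 + 625/3 − 150 + 20 = 887665/42.
  ∫_0^5 u'(x)^2 dx = ∫_0^5 (9*x^4 + 12*x^3 + 22*x^2 + 12*x + 9) dx. Term by term:
    ∫_0^5 9*x^4 dx = 5625;  ∫_0^5 12*x^3 dx = 1875;  ∫_0^5 22*x^2 dx = 2750/3;
    ∫_0^5 12*x dx = 150;  ∫_0^5 9 dx = 45.
  Sum: 5625 + 1875 + 2750/3 + 150 + 45 = 25835/3.
Adding: ||u||_{H^1}^2 = 887665/42 + 25835/3 = 1249355/42.


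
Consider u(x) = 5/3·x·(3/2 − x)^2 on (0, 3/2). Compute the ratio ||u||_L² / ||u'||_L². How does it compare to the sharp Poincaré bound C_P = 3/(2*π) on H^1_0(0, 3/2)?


||u||_L² / ||u'||_L² = 3*sqrt(14)/28 < C_P = 3/(2*π).

u(x) = 5/3·x·(3/2 − x)^2, so u'(x) = 5*x^2 - 10*x + 15/4.
u(x) = 5/3·x·(3/2 − x)^2 vanishes at x = 0 and x = 3/2, so u ∈ H^1_0(0, 3/2). Differentiate via the product rule and integrate the resulting polynomials term by term.
  ∫_0^3/2 u² dx = ∫_0^3/2 (25*x^6/9 - 50*x^5/3 + 75*x^4/2 - 75*x^3/2 + 225*x^2/16) dx. Term by term:
    ∫_0^3/2 25*x^6/9 dx = 6075/896;  ∫_0^3/2 -50*x^5/3 dx = -2025/64;  ∫_0^3/2 75*x^4/2 dx = 3645/64;
    ∫_0^3/2 -75*x^3/2 dx = -6075/128;  ∫_0^3/2 225*x^2/16 dx = 2025/128.
  Sum: 6075/896 − 2025/64 + 3645/64 − 6075/128 + 2025/128 = 405/896.
  ∫_0^3/2 (u')² dx = ∫_0^3/2 (25*x^4 - 100*x^3 + 275*x^2/2 - 75*x + 225/16) dx. Term by term:
    ∫_0^3/2 25*x^4 dx = 1215/32;  ∫_0^3/2 -100*x^3 dx = -2025/16;  ∫_0^3/2 275*x^2/2 dx = 2475/16;
    ∫_0^3/2 -75*x dx = -675/8;  ∫_0^3/2 225/16 dx = 675/32.
  Sum: 1215/32 − 2025/16 + 2475/16 − 675/8 + 675/32 = 45/16.
∫_0^3/2 u² dx = 405/896, so ||u||_L² = 9*sqrt(70)/112.
∫_0^3/2 (u')² dx = 45/16, so ||u'||_L² = 3*sqrt(5)/4.
Ratio ||u||_L² / ||u'||_L² = 3*sqrt(14)/28.
Sharp Poincaré constant on H^1_0(0, 3/2) is C_P = L/π = 3/(2*π), achieved by sin(2*π/3·x).
A polynomial bump cannot attain the sharp Poincaré constant (only the first sine eigenfunction does), so the ratio is strictly less than C_P, consistent with ||u||_L² ≤ C_P ||u'||_L².


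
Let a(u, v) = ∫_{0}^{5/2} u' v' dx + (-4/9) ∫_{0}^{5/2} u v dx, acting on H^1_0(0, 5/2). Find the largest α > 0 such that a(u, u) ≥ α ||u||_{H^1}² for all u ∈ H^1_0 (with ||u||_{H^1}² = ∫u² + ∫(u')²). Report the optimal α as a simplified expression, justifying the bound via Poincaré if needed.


α = 4*(-25 + 9*π^2)/(9*(25 + 4*π^2))

Coercivity of a(·,·) on H^1_0(0, 5/2) means a(u, u) ≥ α ||u||_{H^1}² for every u ∈ H^1_0.
The interval has length L = 5/2, and Poincaré/coercivity depend only on L. Here a(u, u) = ∫(u')² + (-4/9)·∫u².
Here c = -4/9 < 0 with |c| < (π/L)² = 4*π^2/25, so coercivity still holds. The condition a(u,u) ≥ α||u||_{H^1}² reads (1−α)∫(u')² ≥ (α−c)∫u². Any admissible α is ≤ 1 (rapidly oscillating u have ∫u²/∫(u')² → 0), and α = 1 would force 0 ≥ (1−c)∫u², impossible since c < 1; so 1−α > 0. By the sharp Poincaré inequality on H^1_0 of an interval of length L, ∫(u')² ≥ (π/L)²∫u² with equality for the first sine mode sin(π(x−x₀)/L) (x₀ the left endpoint), so the inequality holds for all u iff (1−α)(π/L)² ≥ α − c, i.e. α ≤ ((π/L)² + c)/((π/L)² + 1) = (1 + c(L/π)²)/(1 + (L/π)²). (Direct route, valid since c ≤ 0: Poincaré gives c∫u² ≥ c(L/π)²∫(u')², so a(u,u) ≥ (1 + c(L/π)²)∫(u')², while ||u||_{H^1}² ≤ (1 + (L/π)²)∫(u')²; dividing yields the same α.) With (π/L)² = 4*π^2/25 and c = -4/9, the largest admissible constant is α = ((π/L)² + c)/((π/L)² + 1).
Simplifying, α = 4*(-25 + 9*π^2)/(9*(25 + 4*π^2)).


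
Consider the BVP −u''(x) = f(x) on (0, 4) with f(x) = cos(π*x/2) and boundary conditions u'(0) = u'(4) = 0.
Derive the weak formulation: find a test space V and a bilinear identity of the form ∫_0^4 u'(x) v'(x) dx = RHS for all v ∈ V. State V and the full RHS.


V = H^1(0, 4) (no boundary constraint on v; u is determined up to an additive constant); weak form: ∫_0^4 u'v' dx = ∫_0^4 (cos(π*x/2)) v dx for all v ∈ V.

Multiply both sides by a test function v and integrate from 0 to 4:
  ∫_0^4 −u''(x) v(x) dx = ∫_0^4 f(x) v(x) dx.
Integrate the LHS by parts once:
  ∫_0^4 −u'' v dx = −[u'(x) v(x)]_0^4 + ∫_0^4 u'(x) v'(x) dx.
Thus ∫_0^4 u'(x) v'(x) dx = ∫_0^4 f(x) v(x) dx + [u'(x) v(x)]_0^4.
Choose V so that boundary terms are either known or forced to vanish.
u has homogeneous Neumann: u'(0) = u'(4) = 0. So [u' v]_0^4 = 0·v(4) − 0·v(0) = 0 for any v; take V = H^1(0, 4).
Weak formulation: find u (satisfying any essential BC) such that ∫_0^4 u'(x) v'(x) dx = ∫_0^4 f v dx for all v ∈ V (homogeneous Neumann, so boundary terms vanish).
Substituting f(x) = cos(π*x/2), the right-hand side is ∫_0^4 (cos(π*x/2)) v dx.
Compatibility check (pure Neumann): taking v ≡ 1 ∈ V gives 0 = ∫_0^4 f dx + (0) − (0), i.e. ∫_0^4 f dx must equal u'(0) − u'(4) = 0. Indeed ∫_0^4 (cos(π*x/2)) dx = 0, so the data are compatible. The solution is then unique only up to an additive constant (fix it e.g. by requiring ∫_0^4 u dx = 0).


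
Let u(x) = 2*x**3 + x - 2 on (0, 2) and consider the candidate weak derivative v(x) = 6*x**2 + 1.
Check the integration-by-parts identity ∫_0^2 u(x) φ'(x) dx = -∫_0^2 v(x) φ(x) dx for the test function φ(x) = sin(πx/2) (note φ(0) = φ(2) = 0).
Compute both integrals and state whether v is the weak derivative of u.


LHS = -52/π + 192/π^3, RHS = -52/π + 192/π^3. Yes, v = u' weakly.

u(x) = 2*x**3 + x - 2, classical derivative u'(x) = 6*x**2 + 1.
φ(x) = sin(πx/2), so φ'(x) = π*cos(π*x/2)/2.
Note φ(0) = φ(2) = 0, so the boundary term u·φ vanishes.
LHS = ∫_0^2 u(x) φ'(x) dx = ∫_0^2 (π*x^3*cos(π*x/2) + π*x*cos(π*x/2)/2 - π*cos(π*x/2)) dx. Term by term:
  ∫_0^2 -π*cos(π*x/2) dx = 0;  ∫_0^2 π*x^3*cos(π*x/2) dx = -48/π + 192/π^3;  ∫_0^2 π*x*cos(π*x/2)/2 dx = -4/π.
Sum: 0 + -48/π + 192/π^3 − 4/π = -52/π + 192/π^3.
So LHS = -52/π + 192/π^3.
∫_0^2 v(x) φ(x) dx = ∫_0^2 (6*x^2*sin(π*x/2) + sin(π*x/2)) dx. Term by term:
  ∫_0^2 6*x^2*sin(π*x/2) dx = -192/π^3 + 48/π;  ∫_0^2 sin(π*x/2) dx = 4/π.
Sum: -192/π^3 + 48/π + 4/π = -192/π^3 + 52/π.
So RHS = -∫_0^2 v(x) φ(x) dx = -52/π + 192/π^3.
LHS = RHS, so the identity holds for this test φ.
Moreover u is smooth here and v(x) = u'(x) = 6*x**2 + 1 pointwise, so the identity holds for every test function. Hence v is the weak derivative of u.


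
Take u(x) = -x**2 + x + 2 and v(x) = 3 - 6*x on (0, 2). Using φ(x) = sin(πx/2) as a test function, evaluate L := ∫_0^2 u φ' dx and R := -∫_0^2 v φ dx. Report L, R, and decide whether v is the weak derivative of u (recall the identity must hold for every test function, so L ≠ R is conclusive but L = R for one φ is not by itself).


LHS = 4/π, RHS = 12/π. No, v is not the weak derivative of u.

u(x) = -x**2 + x + 2, classical derivative u'(x) = 1 - 2*x.
φ(x) = sin(πx/2), so φ'(x) = π*cos(π*x/2)/2.
Note φ(0) = φ(2) = 0, so the boundary term u·φ vanishes.
LHS = ∫_0^2 u(x) φ'(x) dx = ∫_0^2 (-π*x^2*cos(π*x/2)/2 + π*x*cos(π*x/2)/2 + π*cos(π*x/2)) dx. Term by term:
  ∫_0^2 π*cos(π*x/2) dx = 0;  ∫_0^2 π*x*cos(π*x/2)/2 dx = -4/π;  ∫_0^2 -π*x^2*cos(π*x/2)/2 dx = 8/π.
Sum: 0 − 4/π + 8/π = 4/π.
So LHS = 4/π.
∫_0^2 v(x) φ(x) dx = ∫_0^2 (-6*x*sin(π*x/2) + 3*sin(π*x/2)) dx. Term by term:
  ∫_0^2 3*sin(π*x/2) dx = 12/π;  ∫_0^2 -6*x*sin(π*x/2) dx = -24/π.
Sum: 12/π − 24/π = -12/π.
So RHS = -∫_0^2 v(x) φ(x) dx = 12/π.
LHS − RHS = -8/π ≠ 0, so the identity fails.
(For a valid weak derivative the identity must hold for EVERY test function, in particular this one. The failure shows v is NOT the weak derivative of u.)
Correct weak derivative would be u'(x) = 1 - 2*x.


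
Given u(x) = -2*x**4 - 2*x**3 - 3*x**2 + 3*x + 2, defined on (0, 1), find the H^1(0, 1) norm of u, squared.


||u||_{H^1}^2 = 33121/630

The H^1 norm (squared) on an interval (0, L) is
  ||u||_{H^1}^2 = ∫_0^L u(x)^2 dx + ∫_0^L u'(x)^2 dx.
Compute u'(x) = -8*x**3 - 6*x**2 - 6*x + 3.
Then u(x)^2 = 4*x**8 + 8*x**7 + 16*x**6 - 11*x**4 - 26*x**3 - 3*x**2 + 12*x + 4 and u'(x)^2 = 64*x**6 + 96*x**5 + 132*x**4 + 24*x**3 - 36*x + 9.
Integrate each monomial from 0 to 1 using ∫_0^1 c·x^n dx = c·1^(n+1)/(n+1):
  ∫_0^1 u(x)^2 dx = ∫_0^1 (4*x^8 + 8*x^7 + 16*x^6 - 11*x^4 - 26*x^3 - 3*x^2 + 12*x + 4) dx. Term by term:
    ∫_0^1 4*x^8 dx = 4/9;  ∫_0^1 8*x^7 dx = 1;  ∫_0^1 16*x^6 dx = 16/7;
    ∫_0^1 -11*x^4 dx = -11/5;  ∫_0^1 -26*x^3 dx = -13/2;  ∫_0^1 -3*x^2 dx = -1;
    ∫_0^1 12*x dx = 6;  ∫_0^1 4 dx = 4.
  Sum: 4/9 + 1 + 16/7 − 11/5 − 13/2 − 1 + 6 + 4 = 2539/630.
  ∫_0^1 u'(x)^2 dx = ∫_0^1 (64*x^6 + 96*x^5 + 132*x^4 + 24*x^3 - 36*x + 9) dx. Term by term:
    ∫_0^1 64*x^6 dx = 64/7;  ∫_0^1 96*x^5 dx = 16;  ∫_0^1 132*x^4 dx = 132/5;
    ∫_0^1 24*x^3 dx = 6;  ∫_0^1 -36*x dx = -18;  ∫_0^1 9 dx = 9.
  Sum: 64/7 + 16 + 132/5 + 6 − 18 + 9 = 1699/35.
Adding: ||u||_{H^1}^2 = 2539/630 + 1699/35 = 33121/630.


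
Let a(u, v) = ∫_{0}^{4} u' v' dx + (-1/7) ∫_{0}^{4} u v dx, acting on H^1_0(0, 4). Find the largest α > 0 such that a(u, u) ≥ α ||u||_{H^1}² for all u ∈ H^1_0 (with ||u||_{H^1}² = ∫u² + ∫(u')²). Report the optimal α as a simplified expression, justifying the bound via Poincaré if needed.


α = (-16/7 + π^2)/(π^2 + 16)

Coercivity of a(·,·) on H^1_0(0, 4) means a(u, u) ≥ α ||u||_{H^1}² for every u ∈ H^1_0.
The interval has length L = 4, and Poincaré/coercivity depend only on L. Here a(u, u) = ∫(u')² + (-1/7)·∫u².
Here c = -1/7 < 0 with |c| < (π/L)² = π^2/16, so coercivity still holds. The condition a(u,u) ≥ α||u||_{H^1}² reads (1−α)∫(u')² ≥ (α−c)∫u². Any admissible α is ≤ 1 (rapidly oscillating u have ∫u²/∫(u')² → 0), and α = 1 would force 0 ≥ (1−c)∫u², impossible since c < 1; so 1−α > 0. By the sharp Poincaré inequality on H^1_0 of an interval of length L, ∫(u')² ≥ (π/L)²∫u² with equality for the first sine mode sin(π(x−x₀)/L) (x₀ the left endpoint), so the inequality holds for all u iff (1−α)(π/L)² ≥ α − c, i.e. α ≤ ((π/L)² + c)/((π/L)² + 1) = (1 + c(L/π)²)/(1 + (L/π)²). (Direct route, valid since c ≤ 0: Poincaré gives c∫u² ≥ c(L/π)²∫(u')², so a(u,u) ≥ (1 + c(L/π)²)∫(u')², while ||u||_{H^1}² ≤ (1 + (L/π)²)∫(u')²; dividing yields the same α.) With (π/L)² = π^2/16 and c = -1/7, the largest admissible constant is α = ((π/L)² + c)/((π/L)² + 1).
Simplifying, α = (-16/7 + π^2)/(π^2 + 16).


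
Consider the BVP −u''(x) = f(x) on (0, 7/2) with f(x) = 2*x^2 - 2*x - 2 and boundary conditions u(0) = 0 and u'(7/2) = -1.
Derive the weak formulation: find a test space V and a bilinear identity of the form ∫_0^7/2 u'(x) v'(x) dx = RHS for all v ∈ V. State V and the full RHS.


V = {v ∈ H^1(0, 7/2) : v(0) = 0} (test functions vanish at x = 0 where u is specified); weak form: ∫_0^7/2 u'v' dx = ∫_0^7/2 (2*x^2 - 2*x - 2) v dx − v(7/2) for all v ∈ V.

Multiply both sides by a test function v and integrate from 0 to 7/2:
  ∫_0^7/2 −u''(x) v(x) dx = ∫_0^7/2 f(x) v(x) dx.
Integrate the LHS by parts once:
  ∫_0^7/2 −u'' v dx = −[u'(x) v(x)]_0^7/2 + ∫_0^7/2 u'(x) v'(x) dx.
Thus ∫_0^7/2 u'(x) v'(x) dx = ∫_0^7/2 f(x) v(x) dx + [u'(x) v(x)]_0^7/2.
Choose V so that boundary terms are either known or forced to vanish.
Mixed BC: u(0) = 0 (Dirichlet) and u'(7/2) = -1 (Neumann). Define V = {v ∈ H^1(0, 7/2) : v(0) = 0}. Then [u' v]_0^7/2 = u'(7/2)·v(7/2) − u'(0)·0 = − v(7/2).
Weak formulation: find u (satisfying any essential BC) such that ∫_0^7/2 u'(x) v'(x) dx = ∫_0^7/2 f v dx − v(7/2) for all v ∈ V (Dirichlet at 0 absorbed into V; Neumann datum at x = 7/2 contributes the boundary term).
Substituting f(x) = 2*x^2 - 2*x - 2, the right-hand side is ∫_0^7/2 (2*x^2 - 2*x - 2) v dx − v(7/2).


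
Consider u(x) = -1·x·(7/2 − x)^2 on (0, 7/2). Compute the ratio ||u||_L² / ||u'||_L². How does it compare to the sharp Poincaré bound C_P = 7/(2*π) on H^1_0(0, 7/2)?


||u||_L² / ||u'||_L² = sqrt(14)/4 < C_P = 7/(2*π).

u(x) = -1·x·(7/2 − x)^2, so u'(x) = (7 - 6*x)*(2*x - 7)/4.
u(x) = -1·x·(7/2 − x)^2 vanishes at x = 0 and x = 7/2, so u ∈ H^1_0(0, 7/2). Differentiate via the product rule and integrate the resulting polynomials term by term.
  ∫_0^7/2 u² dx = ∫_0^7/2 (x^6 - 14*x^5 + 147*x^4/2 - 343*x^3/2 + 2401*x^2/16) dx. Term by term:
    ∫_0^7/2 x^6 dx = 117649/128;  ∫_0^7/2 -14*x^5 dx = -823543/192;  ∫_0^7/2 147*x^4/2 dx = 2470629/320;
    ∫_0^7/2 -343*x^3/2 dx = -823543/128;  ∫_0^7/2 2401*x^2/16 dx = 823543/384.
  Sum: 117649/128 − 823543/192 + 2470629/320 − 823543/128 + 823543/384 = 117649/1920.
  ∫_0^7/2 (u')² dx = ∫_0^7/2 (9*x^4 - 84*x^3 + 539*x^2/2 - 343*x + 2401/16) dx. Term by term:
    ∫_0^7/2 9*x^4 dx = 151263/160;  ∫_0^7/2 -84*x^3 dx = -50421/16;  ∫_0^7/2 539*x^2/2 dx = 184877/48;
    ∫_0^7/2 -343*x dx = -16807/8;  ∫_0^7/2 2401/16 dx = 16807/32.
  Sum: 151263/160 − 50421/16 + 184877/48 − 16807/8 + 16807/32 = 16807/240.
∫_0^7/2 u² dx = 117649/1920, so ||u||_L² = 343*sqrt(30)/240.
∫_0^7/2 (u')² dx = 16807/240, so ||u'||_L² = 49*sqrt(105)/60.
Ratio ||u||_L² / ||u'||_L² = sqrt(14)/4.
Sharp Poincaré constant on H^1_0(0, 7/2) is C_P = L/π = 7/(2*π), achieved by sin(2*π/7·x).
A polynomial bump cannot attain the sharp Poincaré constant (only the first sine eigenfunction does), so the ratio is strictly less than C_P, consistent with ||u||_L² ≤ C_P ||u'||_L².


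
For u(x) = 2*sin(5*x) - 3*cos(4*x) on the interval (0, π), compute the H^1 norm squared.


||u||_{H^1(0,π)}^2 = -680/3 + 257*π/2

u'(x) = 12*sin(4*x) + 10*cos(5*x).
Expand u² and (u')² and integrate term by term on (0, π), using: for integers n ≥ 1, ∫_0^π sin²(nx) dx = ∫_0^π cos²(nx) dx = π/2; for n ≠ n', ∫_0^π sin(nx)sin(n'x) dx = ∫_0^π cos(nx)cos(n'x) dx = 0; and by product-to-sum, ∫_0^π sin(nx)cos(n'x) dx = ½∫_0^π [sin((n+n')x) + sin((n−n')x)] dx, which is 0 when n+n' is even and 2n/(n²−n'²) when n+n' is odd (it need not vanish on (0, π)).
  u² squared terms: (-3)²·∫cos(4x)² dx = 9·π/2 = 9*π/2;  (2)²·∫sin(5x)² dx = 4·π/2 = 2*π.
  u² cross terms: 2·(-3)·(2)·∫cos(4x)·sin(5x) dx = -12·(10/9) = -40/3.
  So ∫_0^π u² dx = 9*π/2 + 2*π − 40/3 = -40/3 + 13*π/2.
  (u')² squared terms: (10)²·∫cos(5x)² dx = 100·π/2 = 50*π;  (12)²·∫sin(4x)² dx = 144·π/2 = 72*π.
  (u')² cross terms: 2·(10)·(12)·∫cos(5x)·sin(4x) dx = 240·(-8/9) = -640/3.
  So ∫_0^π (u')² dx = 50*π + 72*π − 640/3 = -640/3 + 122*π.
||u||_{H^1}^2 = (-40/3 + 13*π/2) + (-640/3 + 122*π) = -680/3 + 257*π/2.


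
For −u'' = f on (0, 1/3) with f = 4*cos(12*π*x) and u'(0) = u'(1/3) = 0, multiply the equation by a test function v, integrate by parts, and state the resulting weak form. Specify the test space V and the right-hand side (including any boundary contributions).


V = H^1(0, 1/3) (no boundary constraint on v; u is determined up to an additive constant); weak form: ∫_0^1/3 u'v' dx = ∫_0^1/3 (4*cos(12*π*x)) v dx for all v ∈ V.

Multiply both sides by a test function v and integrate from 0 to 1/3:
  ∫_0^1/3 −u''(x) v(x) dx = ∫_0^1/3 f(x) v(x) dx.
Integrate the LHS by parts once:
  ∫_0^1/3 −u'' v dx = −[u'(x) v(x)]_0^1/3 + ∫_0^1/3 u'(x) v'(x) dx.
Thus ∫_0^1/3 u'(x) v'(x) dx = ∫_0^1/3 f(x) v(x) dx + [u'(x) v(x)]_0^1/3.
Choose V so that boundary terms are either known or forced to vanish.
u has homogeneous Neumann: u'(0) = u'(1/3) = 0. So [u' v]_0^1/3 = 0·v(1/3) − 0·v(0) = 0 for any v; take V = H^1(0, 1/3).
Weak formulation: find u (satisfying any essential BC) such that ∫_0^1/3 u'(x) v'(x) dx = ∫_0^1/3 f v dx for all v ∈ V (homogeneous Neumann, so boundary terms vanish).
Substituting f(x) = 4*cos(12*π*x), the right-hand side is ∫_0^1/3 (4*cos(12*π*x)) v dx.
Compatibility check (pure Neumann): taking v ≡ 1 ∈ V gives 0 = ∫_0^1/3 f dx + (0) − (0), i.e. ∫_0^1/3 f dx must equal u'(0) − u'(1/3) = 0. Indeed ∫_0^1/3 (4*cos(12*π*x)) dx = 0, so the data are compatible. The solution is then unique only up to an additive constant (fix it e.g. by requiring ∫_0^1/3 u dx = 0).


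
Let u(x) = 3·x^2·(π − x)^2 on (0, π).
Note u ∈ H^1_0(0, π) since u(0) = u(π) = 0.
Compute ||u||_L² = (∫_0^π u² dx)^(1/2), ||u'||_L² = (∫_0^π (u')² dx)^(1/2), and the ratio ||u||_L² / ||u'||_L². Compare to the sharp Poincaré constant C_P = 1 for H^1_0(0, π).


||u||_L² / ||u'||_L² = sqrt(3)*π/6 < C_P = 1.

u(x) = 3·x^2·(π − x)^2, so u'(x) = 6*x*(x - π)*(2*x - π).
u(x) = 3·x^2·(π − x)^2 vanishes at x = 0 and x = π, so u ∈ H^1_0(0, π). Differentiate via the product rule and integrate the resulting polynomials term by term.
  ∫_0^π u² dx = ∫_0^π (9*x^8 - 36*π*x^7 + 54*π^2*x^6 - 36*π^3*x^5 + 9*π^4*x^4) dx. Term by term:
    ∫_0^π 9*x^8 dx = π^9;  ∫_0^π -36*π*x^7 dx = -9*π^9/2;  ∫_0^π 54*π^2*x^6 dx = 54*π^9/7;
    ∫_0^π -36*π^3*x^5 dx = -6*π^9;  ∫_0^π 9*π^4*x^4 dx = 9*π^9/5.
  Sum: π^9 − 9*π^9/2 + 54*π^9/7 − 6*π^9 + 9*π^9/5 = π^9/70.
  ∫_0^π (u')² dx = ∫_0^π (144*x^6 - 432*π*x^5 + 468*π^2*x^4 - 216*π^3*x^3 + 36*π^4*x^2) dx. Term by term:
    ∫_0^π 144*x^6 dx = 144*π^7/7;  ∫_0^π -432*π*x^5 dx = -72*π^7;  ∫_0^π 468*π^2*x^4 dx = 468*π^7/5;
    ∫_0^π -216*π^3*x^3 dx = -54*π^7;  ∫_0^π 36*π^4*x^2 dx = 12*π^7.
  Sum: 144*π^7/7 − 72*π^7 + 468*π^7/5 − 54*π^7 + 12*π^7 = 6*π^7/35.
∫_0^π u² dx = π^9/70, so ||u||_L² = sqrt(70)*π^(9/2)/70.
∫_0^π (u')² dx = 6*π^7/35, so ||u'||_L² = sqrt(210)*π^(7/2)/35.
Ratio ||u||_L² / ||u'||_L² = sqrt(3)*π/6.
Sharp Poincaré constant on H^1_0(0, π) is C_P = L/π = 1, achieved by sin(x).
A polynomial bump cannot attain the sharp Poincaré constant (only the first sine eigenfunction does), so the ratio is strictly less than C_P, consistent with ||u||_L² ≤ C_P ||u'||_L².


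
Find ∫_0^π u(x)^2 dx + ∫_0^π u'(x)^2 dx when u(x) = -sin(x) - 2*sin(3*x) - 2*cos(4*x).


||u||_{H^1(0,π)}^2 = -13192/105 + 55*π

u'(x) = 8*sin(4*x) - cos(x) - 6*cos(3*x).
Expand u² and (u')² and integrate term by term on (0, π), using: for integers n ≥ 1, ∫_0^π sin²(nx) dx = ∫_0^π cos²(nx) dx = π/2; for n ≠ n', ∫_0^π sin(nx)sin(n'x) dx = ∫_0^π cos(nx)cos(n'x) dx = 0; and by product-to-sum, ∫_0^π sin(nx)cos(n'x) dx = ½∫_0^π [sin((n+n')x) + sin((n−n')x)] dx, which is 0 when n+n' is even and 2n/(n²−n'²) when n+n' is odd (it need not vanish on (0, π)).
  u² squared terms: (-1)²·∫sin(x)² dx = 1·π/2 = π/2;  (-2)²·∫cos(4x)² dx = 4·π/2 = 2*π;  (-2)²·∫sin(3x)² dx = 4·π/2 = 2*π.
  u² cross terms: 2·(-1)·(-2)·∫sin(x)·cos(4x) dx = 4·(-2/15) = -8/15;  2·(-1)·(-2)·∫sin(x)·sin(3x) dx = 4·(0) = 0;  2·(-2)·(-2)·∫cos(4x)·sin(3x) dx = 8·(-6/7) = -48/7.
  So ∫_0^π u² dx = π/2 + 2*π + 2*π − 8/15 + 0 − 48/7 = -776/105 + 9*π/2.
  (u')² squared terms: (-1)²·∫cos(x)² dx = 1·π/2 = π/2;  (-6)²·∫cos(3x)² dx = 36·π/2 = 18*π;  (8)²·∫sin(4x)² dx = 64·π/2 = 32*π.
  (u')² cross terms: 2·(-1)·(-6)·∫cos(x)·cos(3x) dx = 12·(0) = 0;  2·(-1)·(8)·∫cos(x)·sin(4x) dx = -16·(8/15) = -128/15;  2·(-6)·(8)·∫cos(3x)·sin(4x) dx = -96·(8/7) = -768/7.
  So ∫_0^π (u')² dx = π/2 + 18*π + 32*π + 0 − 128/15 − 768/7 = -12416/105 + 101*π/2.
||u||_{H^1}^2 = (-776/105 + 9*π/2) + (-12416/105 + 101*π/2) = -13192/105 + 55*π.


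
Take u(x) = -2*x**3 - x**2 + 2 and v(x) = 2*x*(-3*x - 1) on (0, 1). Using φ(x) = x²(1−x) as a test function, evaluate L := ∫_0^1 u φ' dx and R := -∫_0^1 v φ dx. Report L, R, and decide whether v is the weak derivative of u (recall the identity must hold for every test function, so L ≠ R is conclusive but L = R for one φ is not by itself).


LHS = 3/10, RHS = 3/10. Yes, v = u' weakly.

u(x) = -2*x**3 - x**2 + 2, classical derivative u'(x) = -6*x**2 - 2*x.
φ(x) = x²(1−x), so φ'(x) = x*(2 - 3*x).
Note φ(0) = φ(1) = 0, so the boundary term u·φ vanishes.
LHS = ∫_0^1 u(x) φ'(x) dx = ∫_0^1 (6*x^5 - x^4 - 2*x^3 - 6*x^2 + 4*x) dx. Term by term:
  ∫_0^1 6*x^5 dx = 1;  ∫_0^1 -x^4 dx = -1/5;  ∫_0^1 -2*x^3 dx = -1/2;
  ∫_0^1 -6*x^2 dx = -2;  ∫_0^1 4*x dx = 2.
Sum: 1 − 1/5 − 1/2 − 2 + 2 = 3/10.
So LHS = 3/10.
∫_0^1 v(x) φ(x) dx = ∫_0^1 (6*x^5 - 4*x^4 - 2*x^3) dx. Term by term:
  ∫_0^1 6*x^5 dx = 1;  ∫_0^1 -4*x^4 dx = -4/5;  ∫_0^1 -2*x^3 dx = -1/2.
Sum: 1 − 4/5 − 1/2 = -3/10.
So RHS = -∫_0^1 v(x) φ(x) dx = 3/10.
LHS = RHS, so the identity holds for this test φ.
Moreover u is smooth here and v(x) = u'(x) = -6*x**2 - 2*x pointwise, so the identity holds for every test function. Hence v is the weak derivative of u.


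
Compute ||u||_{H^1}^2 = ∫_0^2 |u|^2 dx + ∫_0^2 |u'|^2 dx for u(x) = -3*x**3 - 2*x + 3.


||u||_{H^1}^2 = 83626/105

The H^1 norm (squared) on an interval (0, L) is
  ||u||_{H^1}^2 = ∫_0^L u(x)^2 dx + ∫_0^L u'(x)^2 dx.
Compute u'(x) = -9*x**2 - 2.
Then u(x)^2 = 9*x**6 + 12*x**4 - 18*x**3 + 4*x**2 - 12*x + 9 and u'(x)^2 = 81*x**4 + 36*x**2 + 4.
Integrate each monomial from 0 to 2 using ∫_0^2 c·x^n dx = c·2^(n+1)/(n+1):
  ∫_0^2 u(x)^2 dx = ∫_0^2 (9*x^6 + 12*x^4 - 18*x^3 + 4*x^2 - 12*x + 9) dx. Term by term:
    ∫_0^2 9*x^6 dx = 1152/7;  ∫_0^2 12*x^4 dx = 384/5;  ∫_0^2 -18*x^3 dx = -72;
    ∫_0^2 4*x^2 dx = 32/3;  ∫_0^2 -12*x dx = -24;  ∫_0^2 9 dx = 18.
  Sum: 1152/7 + 384/5 − 72 + 32/3 − 24 + 18 = 18274/105.
  ∫_0^2 u'(x)^2 dx = ∫_0^2 (81*x^4 + 36*x^2 + 4) dx. Term by term:
    ∫_0^2 81*x^4 dx = 2592/5;  ∫_0^2 36*x^2 dx = 96;  ∫_0^2 4 dx = 8.
  Sum: 2592/5 + 96 + 8 = 3112/5.
Adding: ||u||_{H^1}^2 = 18274/105 + 3112/5 = 83626/105.


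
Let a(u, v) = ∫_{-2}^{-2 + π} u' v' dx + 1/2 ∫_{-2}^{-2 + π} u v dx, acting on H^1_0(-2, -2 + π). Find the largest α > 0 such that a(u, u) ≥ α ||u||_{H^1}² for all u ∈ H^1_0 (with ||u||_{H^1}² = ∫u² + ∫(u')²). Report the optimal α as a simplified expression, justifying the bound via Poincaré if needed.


α = 3/4

Coercivity of a(·,·) on H^1_0(-2, -2 + π) means a(u, u) ≥ α ||u||_{H^1}² for every u ∈ H^1_0.
The interval has length L = π, and Poincaré/coercivity depend only on L. Here a(u, u) = ∫(u')² + (1/2)·∫u².
Here 0 < c = 1/2 < 1. The condition a(u,u) ≥ α||u||_{H^1}² reads (1−α)∫(u')² ≥ (α−c)∫u². Any admissible α is ≤ 1 (rapidly oscillating u have ∫u²/∫(u')² → 0), and α = 1 would force 0 ≥ (1−c)∫u², impossible since c < 1; so 1−α > 0. By the sharp Poincaré inequality on H^1_0 of an interval of length L, ∫(u')² ≥ (π/L)²∫u² with equality for the first sine mode sin(π(x−x₀)/L) (x₀ the left endpoint), so the inequality holds for all u iff (1−α)(π/L)² ≥ α − c, i.e. α ≤ ((π/L)² + c)/((π/L)² + 1) = (1 + c(L/π)²)/(1 + (L/π)²). With (π/L)² = 1 and c = 1/2, the largest admissible constant is α = ((π/L)² + c)/((π/L)² + 1).
Simplifying, α = 3/4.


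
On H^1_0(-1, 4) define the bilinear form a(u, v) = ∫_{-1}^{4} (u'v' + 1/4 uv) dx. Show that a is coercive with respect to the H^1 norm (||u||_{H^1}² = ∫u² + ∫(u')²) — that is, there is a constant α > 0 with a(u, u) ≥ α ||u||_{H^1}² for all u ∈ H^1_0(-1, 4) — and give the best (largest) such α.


α = (25/4 + π^2)/(π^2 + 25)

Coercivity of a(·,·) on H^1_0(-1, 4) means a(u, u) ≥ α ||u||_{H^1}² for every u ∈ H^1_0.
The interval has length L = 5, and Poincaré/coercivity depend only on L. Here a(u, u) = ∫(u')² + (1/4)·∫u².
Here 0 < c = 1/4 < 1. The condition a(u,u) ≥ α||u||_{H^1}² reads (1−α)∫(u')² ≥ (α−c)∫u². Any admissible α is ≤ 1 (rapidly oscillating u have ∫u²/∫(u')² → 0), and α = 1 would force 0 ≥ (1−c)∫u², impossible since c < 1; so 1−α > 0. By the sharp Poincaré inequality on H^1_0 of an interval of length L, ∫(u')² ≥ (π/L)²∫u² with equality for the first sine mode sin(π(x−x₀)/L) (x₀ the left endpoint), so the inequality holds for all u iff (1−α)(π/L)² ≥ α − c, i.e. α ≤ ((π/L)² + c)/((π/L)² + 1) = (1 + c(L/π)²)/(1 + (L/π)²). With (π/L)² = π^2/25 and c = 1/4, the largest admissible constant is α = ((π/L)² + c)/((π/L)² + 1).
Simplifying, α = (25/4 + π^2)/(π^2 + 25).


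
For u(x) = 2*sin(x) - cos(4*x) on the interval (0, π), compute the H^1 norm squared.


||u||_{H^1(0,π)}^2 = 136/15 + 25*π/2

u'(x) = 4*sin(4*x) + 2*cos(x).
Expand u² and (u')² and integrate term by term on (0, π), using: for integers n ≥ 1, ∫_0^π sin²(nx) dx = ∫_0^π cos²(nx) dx = π/2; for n ≠ n', ∫_0^π sin(nx)sin(n'x) dx = ∫_0^π cos(nx)cos(n'x) dx = 0; and by product-to-sum, ∫_0^π sin(nx)cos(n'x) dx = ½∫_0^π [sin((n+n')x) + sin((n−n')x)] dx, which is 0 when n+n' is even and 2n/(n²−n'²) when n+n' is odd (it need not vanish on (0, π)).
  u² squared terms: (-1)²·∫cos(4x)² dx = 1·π/2 = π/2;  (2)²·∫sin(x)² dx = 4·π/2 = 2*π.
  u² cross terms: 2·(-1)·(2)·∫cos(4x)·sin(x) dx = -4·(-2/15) = 8/15.
  So ∫_0^π u² dx = π/2 + 2*π + 8/15 = 8/15 + 5*π/2.
  (u')² squared terms: (2)²·∫cos(x)² dx = 4·π/2 = 2*π;  (4)²·∫sin(4x)² dx = 16·π/2 = 8*π.
  (u')² cross terms: 2·(2)·(4)·∫cos(x)·sin(4x) dx = 16·(8/15) = 128/15.
  So ∫_0^π (u')² dx = 2*π + 8*π + 128/15 = 128/15 + 10*π.
||u||_{H^1}^2 = (8/15 + 5*π/2) + (128/15 + 10*π) = 136/15 + 25*π/2.


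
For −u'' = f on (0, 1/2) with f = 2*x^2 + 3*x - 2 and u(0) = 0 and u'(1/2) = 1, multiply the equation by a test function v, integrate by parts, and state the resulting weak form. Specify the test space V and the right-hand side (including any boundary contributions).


V = {v ∈ H^1(0, 1/2) : v(0) = 0} (test functions vanish at x = 0 where u is specified); weak form: ∫_0^1/2 u'v' dx = ∫_0^1/2 (2*x^2 + 3*x - 2) v dx + v(1/2) for all v ∈ V.

Multiply both sides by a test function v and integrate from 0 to 1/2:
  ∫_0^1/2 −u''(x) v(x) dx = ∫_0^1/2 f(x) v(x) dx.
Integrate the LHS by parts once:
  ∫_0^1/2 −u'' v dx = −[u'(x) v(x)]_0^1/2 + ∫_0^1/2 u'(x) v'(x) dx.
Thus ∫_0^1/2 u'(x) v'(x) dx = ∫_0^1/2 f(x) v(x) dx + [u'(x) v(x)]_0^1/2.
Choose V so that boundary terms are either known or forced to vanish.
Mixed BC: u(0) = 0 (Dirichlet) and u'(1/2) = 1 (Neumann). Define V = {v ∈ H^1(0, 1/2) : v(0) = 0}. Then [u' v]_0^1/2 = u'(1/2)·v(1/2) − u'(0)·0 = v(1/2).
Weak formulation: find u (satisfying any essential BC) such that ∫_0^1/2 u'(x) v'(x) dx = ∫_0^1/2 f v dx + v(1/2) for all v ∈ V (Dirichlet at 0 absorbed into V; Neumann datum at x = 1/2 contributes the boundary term).
Substituting f(x) = 2*x^2 + 3*x - 2, the right-hand side is ∫_0^1/2 (2*x^2 + 3*x - 2) v dx + v(1/2).


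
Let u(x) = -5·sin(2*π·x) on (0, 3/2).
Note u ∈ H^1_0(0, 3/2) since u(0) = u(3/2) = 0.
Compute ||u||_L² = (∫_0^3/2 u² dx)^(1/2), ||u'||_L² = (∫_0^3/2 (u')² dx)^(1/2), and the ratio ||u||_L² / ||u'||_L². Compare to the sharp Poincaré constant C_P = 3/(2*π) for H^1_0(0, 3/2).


||u||_L² / ||u'||_L² = 1/(2*π) < C_P = 3/(2*π).

u(x) = -5·sin(2*π·x), so u'(x) = -10*π*cos(2*π*x).
Writing u(x) = A·sin(kπx/L) with A = -5 and k = 3, use ∫_0^L sin²(kπx/L) dx = L/2 and ∫_0^L cos²(kπx/L) dx = L/2.
u² = 25·sin²(2*π·x) and (u')² = 100*π^2·cos²(2*π·x), and each of sin², cos² integrates to L/2 = 3/4 over (0, 3/2).
∫_0^3/2 u² dx = 75/4, so ||u||_L² = 5*sqrt(3)/2.
∫_0^3/2 (u')² dx = 75*π^2, so ||u'||_L² = 5*sqrt(3)*π.
Ratio ||u||_L² / ||u'||_L² = 1/(2*π).
Sharp Poincaré constant on H^1_0(0, 3/2) is C_P = L/π = 3/(2*π), achieved by sin(2*π/3·x).
This is the k = 3 harmonic; the ratio L/(kπ) is strictly less than C_P = L/π, consistent with the sharp inequality ||u||_L² ≤ C_P ||u'||_L².


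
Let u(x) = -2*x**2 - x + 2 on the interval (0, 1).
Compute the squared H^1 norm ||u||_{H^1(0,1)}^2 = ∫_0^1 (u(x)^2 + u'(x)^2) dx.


||u||_{H^1}^2 = 59/5

The H^1 norm (squared) on an interval (0, L) is
  ||u||_{H^1}^2 = ∫_0^L u(x)^2 dx + ∫_0^L u'(x)^2 dx.
Compute u'(x) = -4*x - 1.
Then u(x)^2 = 4*x**4 + 4*x**3 - 7*x**2 - 4*x + 4 and u'(x)^2 = 16*x**2 + 8*x + 1.
Integrate each monomial from 0 to 1 using ∫_0^1 c·x^n dx = c·1^(n+1)/(n+1):
  ∫_0^1 u(x)^2 dx = ∫_0^1 (4*x^4 + 4*x^3 - 7*x^2 - 4*x + 4) dx. Term by term:
    ∫_0^1 4*x^4 dx = 4/5;  ∫_0^1 4*x^3 dx = 1;  ∫_0^1 -7*x^2 dx = -7/3;
    ∫_0^1 -4*x dx = -2;  ∫_0^1 4 dx = 4.
  Sum: 4/5 + 1 − 7/3 − 2 + 4 = 22/15.
  ∫_0^1 u'(x)^2 dx = ∫_0^1 (16*x^2 + 8*x + 1) dx. Term by term:
    ∫_0^1 16*x^2 dx = 16/3;  ∫_0^1 8*x dx = 4;  ∫_0^1 1 dx = 1.
  Sum: 16/3 + 4 + 1 = 31/3.
Adding: ||u||_{H^1}^2 = 22/15 + 31/3 = 59/5.


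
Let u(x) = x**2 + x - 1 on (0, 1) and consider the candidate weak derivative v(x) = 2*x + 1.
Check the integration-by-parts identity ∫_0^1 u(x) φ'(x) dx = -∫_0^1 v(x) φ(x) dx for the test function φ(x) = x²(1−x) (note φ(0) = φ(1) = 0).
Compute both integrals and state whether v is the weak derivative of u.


LHS = -11/60, RHS = -11/60. Yes, v = u' weakly.

u(x) = x**2 + x - 1, classical derivative u'(x) = 2*x + 1.
φ(x) = x²(1−x), so φ'(x) = x*(2 - 3*x).
Note φ(0) = φ(1) = 0, so the boundary term u·φ vanishes.
LHS = ∫_0^1 u(x) φ'(x) dx = ∫_0^1 (-3*x^4 - x^3 + 5*x^2 - 2*x) dx. Term by term:
  ∫_0^1 -3*x^4 dx = -3/5;  ∫_0^1 -x^3 dx = -1/4;  ∫_0^1 5*x^2 dx = 5/3;
  ∫_0^1 -2*x dx = -1.
Sum: -3/5 − 1/4 + 5/3 − 1 = -11/60.
So LHS = -11/60.
∫_0^1 v(x) φ(x) dx = ∫_0^1 (-2*x^4 + x^3 + x^2) dx. Term by term:
  ∫_0^1 -2*x^4 dx = -2/5;  ∫_0^1 x^3 dx = 1/4;  ∫_0^1 x^2 dx = 1/3.
Sum: -2/5 + 1/4 + 1/3 = 11/60.
So RHS = -∫_0^1 v(x) φ(x) dx = -11/60.
LHS = RHS, so the identity holds for this test φ.
Moreover u is smooth here and v(x) = u'(x) = 2*x + 1 pointwise, so the identity holds for every test function. Hence v is the weak derivative of u.


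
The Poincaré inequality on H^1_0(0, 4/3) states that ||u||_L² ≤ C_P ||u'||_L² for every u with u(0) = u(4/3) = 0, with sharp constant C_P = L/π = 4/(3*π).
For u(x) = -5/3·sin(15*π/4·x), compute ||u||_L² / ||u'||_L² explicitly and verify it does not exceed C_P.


||u||_L² / ||u'||_L² = 4/(15*π) < C_P = 4/(3*π).

u(x) = -5/3·sin(15*π/4·x), so u'(x) = -25*π*cos(15*π*x/4)/4.
Writing u(x) = A·sin(kπx/L) with A = -5/3 and k = 5, use ∫_0^L sin²(kπx/L) dx = L/2 and ∫_0^L cos²(kπx/L) dx = L/2.
u² = 25/9·sin²(15*π/4·x) and (u')² = 625*π^2/16·cos²(15*π/4·x), and each of sin², cos² integrates to L/2 = 2/3 over (0, 4/3).
∫_0^4/3 u² dx = 50/27, so ||u||_L² = 5*sqrt(6)/9.
∫_0^4/3 (u')² dx = 625*π^2/24, so ||u'||_L² = 25*sqrt(6)*π/12.
Ratio ||u||_L² / ||u'||_L² = 4/(15*π).
Sharp Poincaré constant on H^1_0(0, 4/3) is C_P = L/π = 4/(3*π), achieved by sin(3*π/4·x).
This is the k = 5 harmonic; the ratio L/(kπ) is strictly less than C_P = L/π, consistent with the sharp inequality ||u||_L² ≤ C_P ||u'||_L².


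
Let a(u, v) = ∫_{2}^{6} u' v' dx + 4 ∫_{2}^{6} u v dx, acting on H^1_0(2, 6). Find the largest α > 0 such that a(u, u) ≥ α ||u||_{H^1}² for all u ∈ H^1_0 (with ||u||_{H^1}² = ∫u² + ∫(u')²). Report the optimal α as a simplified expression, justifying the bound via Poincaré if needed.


α = 1

Coercivity of a(·,·) on H^1_0(2, 6) means a(u, u) ≥ α ||u||_{H^1}² for every u ∈ H^1_0.
The interval has length L = 4, and Poincaré/coercivity depend only on L. Here a(u, u) = ∫(u')² + (4)·∫u².
Here c = 4 ≥ 1, so a(u,u) = ∫(u')² + c∫u² ≥ ∫(u')² + ∫u² = ||u||_{H^1}², i.e. α = 1 works. No larger α is possible: a(u,u) ≥ α||u||_{H^1}² means (1−α)∫(u')² ≥ (α−c)∫u², and for the modes u_n = sin(nπ(x−x₀)/L) (x₀ the left endpoint) one has ∫u_n²/∫(u_n')² = (L/(nπ))² → 0, so a(u_n,u_n)/||u_n||_{H^1}² → 1. Hence the optimal constant is α = 1.
Therefore α = 1.


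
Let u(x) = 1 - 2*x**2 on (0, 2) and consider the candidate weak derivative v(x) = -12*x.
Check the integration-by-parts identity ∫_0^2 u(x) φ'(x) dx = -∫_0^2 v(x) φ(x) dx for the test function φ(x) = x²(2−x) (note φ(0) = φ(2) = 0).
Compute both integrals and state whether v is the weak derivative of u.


LHS = 32/5, RHS = 96/5. No, v is not the weak derivative of u.

u(x) = 1 - 2*x**2, classical derivative u'(x) = -4*x.
φ(x) = x²(2−x), so φ'(x) = x*(4 - 3*x).
Note φ(0) = φ(2) = 0, so the boundary term u·φ vanishes.
LHS = ∫_0^2 u(x) φ'(x) dx = ∫_0^2 (6*x^4 - 8*x^3 - 3*x^2 + 4*x) dx. Term by term:
  ∫_0^2 6*x^4 dx = 192/5;  ∫_0^2 -8*x^3 dx = -32;  ∫_0^2 -3*x^2 dx = -8;
  ∫_0^2 4*x dx = 8.
Sum: 192/5 − 32 − 8 + 8 = 32/5.
So LHS = 32/5.
∫_0^2 v(x) φ(x) dx = ∫_0^2 (12*x^4 - 24*x^3) dx. Term by term:
  ∫_0^2 12*x^4 dx = 384/5;  ∫_0^2 -24*x^3 dx = -96.
Sum: 384/5 − 96 = -96/5.
So RHS = -∫_0^2 v(x) φ(x) dx = 96/5.
LHS − RHS = -64/5 ≠ 0, so the identity fails.
(For a valid weak derivative the identity must hold for EVERY test function, in particular this one. The failure shows v is NOT the weak derivative of u.)
Correct weak derivative would be u'(x) = -4*x.


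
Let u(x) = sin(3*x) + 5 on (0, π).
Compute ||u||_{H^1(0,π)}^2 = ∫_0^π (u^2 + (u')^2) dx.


||u||_{H^1(0,π)}^2 = 20/3 + 30*π

u'(x) = 3*cos(3*x).
Expand u² and (u')² and integrate term by term on (0, π), using: for integers n ≥ 1, ∫_0^π sin²(nx) dx = ∫_0^π cos²(nx) dx = π/2; for n ≠ n', ∫_0^π sin(nx)sin(n'x) dx = ∫_0^π cos(nx)cos(n'x) dx = 0; and by product-to-sum, ∫_0^π sin(nx)cos(n'x) dx = ½∫_0^π [sin((n+n')x) + sin((n−n')x)] dx, which is 0 when n+n' is even and 2n/(n²−n'²) when n+n' is odd (it need not vanish on (0, π)). For the constant mode: ∫_0^π 1 dx = π, ∫_0^π cos(nx) dx = 0, ∫_0^π sin(nx) dx = (1−(−1)^n)/n.
  u² squared terms: (5)²·∫1 dx = 25·π = 25*π;  (1)²·∫sin(3x)² dx = 1·π/2 = π/2.
  u² cross terms: 2·(5)·(1)·∫1·sin(3x) dx = 10·(2/3) = 20/3.
  So ∫_0^π u² dx = 25*π + π/2 + 20/3 = 20/3 + 51*π/2.
  (u')² squared terms: (3)²·∫cos(3x)² dx = 9·π/2 = 9*π/2.
  So ∫_0^π (u')² dx = 9*π/2.
||u||_{H^1}^2 = (20/3 + 51*π/2) + (9*π/2) = 20/3 + 30*π.


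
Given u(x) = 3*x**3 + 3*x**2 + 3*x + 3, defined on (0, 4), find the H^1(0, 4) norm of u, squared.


||u||_{H^1}^2 = 2369064/35

The H^1 norm (squared) on an interval (0, L) is
  ||u||_{H^1}^2 = ∫_0^L u(x)^2 dx + ∫_0^L u'(x)^2 dx.
Compute u'(x) = 9*x**2 + 6*x + 3.
Then u(x)^2 = 9*x**6 + 18*x**5 + 27*x**4 + 36*x**3 + 27*x**2 + 18*x + 9 and u'(x)^2 = 81*x**4 + 108*x**3 + 90*x**2 + 36*x + 9.
Integrate each monomial from 0 to 4 using ∫_0^4 c·x^n dx = c·4^(n+1)/(n+1):
  ∫_0^4 u(x)^2 dx = ∫_0^4 (9*x^6 + 18*x^5 + 27*x^4 + 36*x^3 + 27*x^2 + 18*x + 9) dx. Term by term:
    ∫_0^4 9*x^6 dx = 147456/7;  ∫_0^4 18*x^5 dx = 12288;  ∫_0^4 27*x^4 dx = 27648/5;
    ∫_0^4 36*x^3 dx = 2304;  ∫_0^4 27*x^2 dx = 576;  ∫_0^4 18*x dx = 144;
    ∫_0^4 9 dx = 36.
  Sum: 147456/7 + 12288 + 27648/5 + 2304 + 576 + 144 + 36 = 1467996/35.
  ∫_0^4 u'(x)^2 dx = ∫_0^4 (81*x^4 + 108*x^3 + 90*x^2 + 36*x + 9) dx. Term by term:
    ∫_0^4 81*x^4 dx = 82944/5;  ∫_0^4 108*x^3 dx = 6912;  ∫_0^4 90*x^2 dx = 1920;
    ∫_0^4 36*x dx = 288;  ∫_0^4 9 dx = 36.
  Sum: 82944/5 + 6912 + 1920 + 288 + 36 = 128724/5.
Adding: ||u||_{H^1}^2 = 1467996/35 + 128724/5 = 2369064/35.
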